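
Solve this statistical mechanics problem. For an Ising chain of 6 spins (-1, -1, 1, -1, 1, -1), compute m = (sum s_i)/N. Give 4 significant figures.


Step 1: Count up spins (+1): 2, down spins (-1): 4
Step 2: Total magnetization M = 2 - 4 = -2
Step 3: m = M/N = -2/6 = -0.3333

-0.3333


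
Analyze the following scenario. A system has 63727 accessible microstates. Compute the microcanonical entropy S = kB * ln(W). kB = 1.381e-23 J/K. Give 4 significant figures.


Step 1: ln(W) = ln(63727) = 11.06
Step 2: S = kB * ln(W) = 1.381e-23 * 11.06
Step 3: S = 1.528e-22 J/K

1.528e-22


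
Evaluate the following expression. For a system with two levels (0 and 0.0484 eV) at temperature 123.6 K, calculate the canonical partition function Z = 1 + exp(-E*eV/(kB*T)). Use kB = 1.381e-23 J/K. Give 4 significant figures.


Step 1: Compute beta*E = E*eV/(kB*T) = 0.0484*1.602e-19/(1.381e-23*123.6) = 4.543
Step 2: exp(-beta*E) = exp(-4.543) = 0.01065
Step 3: Z = 1 + 0.01065 = 1.011

1.011


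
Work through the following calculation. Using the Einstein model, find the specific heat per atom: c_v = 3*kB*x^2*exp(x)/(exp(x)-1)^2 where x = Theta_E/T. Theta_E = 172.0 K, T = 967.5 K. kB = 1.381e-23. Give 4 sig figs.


Step 1: x = Theta_E/T = 172.0/967.5 = 0.1778
Step 2: x^2 = 0.0316
Step 3: exp(x) = 1.195
Step 4: c_v = 3*1.381e-23*0.0316*1.195/(1.195-1)^2 = 4.132e-23

4.132e-23


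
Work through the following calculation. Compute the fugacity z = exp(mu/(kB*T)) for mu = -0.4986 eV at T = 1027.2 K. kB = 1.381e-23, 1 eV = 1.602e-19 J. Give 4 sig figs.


Step 1: Convert mu to Joules: -0.4986*1.602e-19 = -7.988e-20 J
Step 2: kB*T = 1.381e-23*1027.2 = 1.419e-20 J
Step 3: mu/(kB*T) = -5.631
Step 4: z = exp(-5.631) = 0.003586

0.003586


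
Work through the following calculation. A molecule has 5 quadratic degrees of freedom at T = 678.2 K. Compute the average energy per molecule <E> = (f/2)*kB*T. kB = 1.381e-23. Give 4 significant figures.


Step 1: f/2 = 5/2 = 2.5
Step 2: kB*T = 1.381e-23 * 678.2 = 9.366e-21
Step 3: <E> = 2.5 * 9.366e-21 = 2.341e-20 J

2.341e-20


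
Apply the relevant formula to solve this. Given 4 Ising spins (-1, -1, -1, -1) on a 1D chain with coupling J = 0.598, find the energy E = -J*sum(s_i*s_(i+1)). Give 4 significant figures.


Step 1: Nearest-neighbor products: 1, 1, 1
Step 2: Sum of products = 3
Step 3: E = -0.598 * 3 = -1.794

-1.794


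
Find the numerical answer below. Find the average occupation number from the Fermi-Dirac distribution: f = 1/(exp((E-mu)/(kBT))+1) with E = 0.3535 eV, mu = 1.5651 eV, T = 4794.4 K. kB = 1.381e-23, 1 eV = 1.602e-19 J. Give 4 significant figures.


Step 1: (E - mu) = 0.3535 - 1.5651 = -1.212 eV
Step 2: Convert: (E-mu)*eV = -1.941e-19 J
Step 3: x = (E-mu)*eV/(kB*T) = -2.932
Step 4: f = 1/(exp(-2.932)+1) = 0.9494

0.9494


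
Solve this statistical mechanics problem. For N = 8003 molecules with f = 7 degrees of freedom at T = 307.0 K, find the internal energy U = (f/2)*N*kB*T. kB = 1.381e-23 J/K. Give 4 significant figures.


Step 1: f/2 = 7/2 = 3.5
Step 2: N*kB*T = 8003*1.381e-23*307.0 = 3.393e-17
Step 3: U = 3.5 * 3.393e-17 = 1.188e-16 J

1.188e-16


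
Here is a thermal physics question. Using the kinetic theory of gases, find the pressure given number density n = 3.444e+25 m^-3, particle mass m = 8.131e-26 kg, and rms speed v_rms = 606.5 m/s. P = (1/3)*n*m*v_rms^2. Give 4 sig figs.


Step 1: v_rms^2 = 606.5^2 = 3.678e+05
Step 2: n*m = 3.444e+25*8.131e-26 = 2.8
Step 3: P = (1/3)*2.8*3.678e+05 = 3.434e+05 Pa

3.434e+05


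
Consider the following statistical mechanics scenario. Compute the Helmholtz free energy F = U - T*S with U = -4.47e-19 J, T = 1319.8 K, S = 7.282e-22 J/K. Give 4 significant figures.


Step 1: T*S = 1319.8 * 7.282e-22 = 9.611e-19 J
Step 2: F = U - T*S = -4.47e-19 - 9.611e-19
Step 3: F = -1.408e-18 J

-1.408e-18


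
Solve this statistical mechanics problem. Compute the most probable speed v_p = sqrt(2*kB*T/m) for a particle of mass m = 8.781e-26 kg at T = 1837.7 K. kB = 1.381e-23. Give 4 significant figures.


Step 1: Numerator = 2*kB*T = 2*1.381e-23*1837.7 = 5.076e-20
Step 2: Ratio = 5.076e-20 / 8.781e-26 = 5.78e+05
Step 3: v_p = sqrt(5.78e+05) = 760.3 m/s

760.3


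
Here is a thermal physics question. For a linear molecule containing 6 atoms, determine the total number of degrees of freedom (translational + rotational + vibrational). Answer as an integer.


Step 1: Translational DOF = 3
Step 2: Rotational DOF (linear) = 2
Step 3: Vibrational DOF = 3*6 - 5 = 13
Step 4: Total = 3 + 2 + 13 = 18

18


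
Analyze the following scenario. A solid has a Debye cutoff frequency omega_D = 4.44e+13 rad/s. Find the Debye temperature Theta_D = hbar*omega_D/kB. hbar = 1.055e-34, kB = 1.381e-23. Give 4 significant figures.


Step 1: hbar*omega_D = 1.055e-34 * 4.44e+13 = 4.684e-21 J
Step 2: Theta_D = 4.684e-21 / 1.381e-23
Step 3: Theta_D = 339.2 K

339.2


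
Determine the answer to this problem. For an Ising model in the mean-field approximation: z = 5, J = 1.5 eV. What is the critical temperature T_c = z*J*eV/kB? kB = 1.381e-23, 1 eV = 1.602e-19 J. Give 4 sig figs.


Step 1: z*J = 5*1.5 = 7.5 eV
Step 2: Convert to Joules: 7.5*1.602e-19 = 1.201e-18 J
Step 3: T_c = 1.201e-18 / 1.381e-23 = 8.7e+04 K

8.7e+04


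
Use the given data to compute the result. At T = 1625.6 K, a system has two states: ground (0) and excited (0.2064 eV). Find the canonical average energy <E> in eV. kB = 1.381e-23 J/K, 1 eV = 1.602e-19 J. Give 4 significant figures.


Step 1: beta*E = 0.2064*1.602e-19/(1.381e-23*1625.6) = 1.473
Step 2: exp(-beta*E) = 0.2293
Step 3: <E> = 0.2064*0.2293/(1+0.2293) = 0.03849 eV

0.03849


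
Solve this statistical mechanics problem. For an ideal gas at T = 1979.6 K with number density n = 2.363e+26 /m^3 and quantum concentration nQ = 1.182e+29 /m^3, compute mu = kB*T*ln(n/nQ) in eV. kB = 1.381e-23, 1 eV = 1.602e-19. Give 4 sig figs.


Step 1: n/nQ = 2.363e+26/1.182e+29 = 0.001999
Step 2: ln(n/nQ) = -6.215
Step 3: mu = kB*T*ln(n/nQ) = 2.734e-20*-6.215 = -1.699e-19 J
Step 4: Convert to eV: -1.699e-19/1.602e-19 = -1.061 eV

-1.061


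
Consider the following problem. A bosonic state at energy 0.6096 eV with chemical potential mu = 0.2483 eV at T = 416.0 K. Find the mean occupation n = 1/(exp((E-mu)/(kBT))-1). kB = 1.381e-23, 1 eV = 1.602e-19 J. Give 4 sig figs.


Step 1: (E - mu) = 0.3613 eV
Step 2: x = (E-mu)*eV/(kB*T) = 0.3613*1.602e-19/(1.381e-23*416.0) = 10.07
Step 3: exp(x) = 2.374e+04
Step 4: n = 1/(exp(x)-1) = 4.212e-05

4.212e-05


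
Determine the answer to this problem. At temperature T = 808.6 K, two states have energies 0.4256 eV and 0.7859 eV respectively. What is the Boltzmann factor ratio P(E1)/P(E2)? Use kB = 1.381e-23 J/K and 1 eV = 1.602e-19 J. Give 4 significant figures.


Step 1: Compute energy difference dE = E1 - E2 = 0.4256 - 0.7859 = -0.3603 eV
Step 2: Convert to Joules: dE_J = -0.3603 * 1.602e-19 = -5.772e-20 J
Step 3: Compute exponent = -dE_J / (kB * T) = -(-5.772e-20) / (1.381e-23 * 808.6) = 5.169
Step 4: P(E1)/P(E2) = exp(5.169) = 175.7

175.7


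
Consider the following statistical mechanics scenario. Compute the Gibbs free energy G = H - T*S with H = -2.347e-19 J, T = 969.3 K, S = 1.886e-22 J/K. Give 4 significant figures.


Step 1: T*S = 969.3 * 1.886e-22 = 1.828e-19 J
Step 2: G = H - T*S = -2.347e-19 - 1.828e-19
Step 3: G = -4.175e-19 J

-4.175e-19


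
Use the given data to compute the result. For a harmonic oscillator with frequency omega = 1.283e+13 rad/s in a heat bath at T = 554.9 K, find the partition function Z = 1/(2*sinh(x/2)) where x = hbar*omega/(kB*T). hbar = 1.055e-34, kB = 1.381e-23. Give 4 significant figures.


Step 1: Compute x = hbar*omega/(kB*T) = 1.055e-34*1.283e+13/(1.381e-23*554.9) = 0.1766
Step 2: x/2 = 0.08832
Step 3: sinh(x/2) = 0.08843
Step 4: Z = 1/(2*0.08843) = 5.654

5.654


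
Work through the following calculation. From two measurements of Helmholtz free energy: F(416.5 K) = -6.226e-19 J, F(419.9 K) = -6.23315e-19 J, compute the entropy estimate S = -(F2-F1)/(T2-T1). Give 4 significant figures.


Step 1: dF = F2 - F1 = -6.23315e-19 - (-6.226e-19) = -7.15e-22 J
Step 2: dT = T2 - T1 = 419.9 - 416.5 = 3.4 K
Step 3: S = -dF/dT = -(-7.15e-22)/3.4 = 2.103e-22 J/K

2.103e-22


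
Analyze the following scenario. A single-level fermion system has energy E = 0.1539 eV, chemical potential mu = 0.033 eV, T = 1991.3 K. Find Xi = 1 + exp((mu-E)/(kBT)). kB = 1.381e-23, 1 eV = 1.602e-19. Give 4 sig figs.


Step 1: (mu - E) = 0.033 - 0.1539 = -0.1209 eV
Step 2: x = (mu-E)*eV/(kB*T) = -0.1209*1.602e-19/(1.381e-23*1991.3) = -0.7043
Step 3: exp(x) = 0.4945
Step 4: Xi = 1 + 0.4945 = 1.494

1.494


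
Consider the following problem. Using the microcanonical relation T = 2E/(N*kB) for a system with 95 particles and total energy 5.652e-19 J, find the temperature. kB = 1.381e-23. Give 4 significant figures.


Step 1: Numerator = 2*E = 2*5.652e-19 = 1.13e-18 J
Step 2: Denominator = N*kB = 95*1.381e-23 = 1.312e-21
Step 3: T = 1.13e-18 / 1.312e-21 = 861.6 K

861.6


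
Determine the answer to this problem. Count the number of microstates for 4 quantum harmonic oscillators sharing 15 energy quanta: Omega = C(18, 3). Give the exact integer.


Step 1: Use binomial coefficient C(18, 3)
Step 2: Numerator = 18! / 15!
Step 3: Denominator = 3!
Step 4: Omega = 816

816


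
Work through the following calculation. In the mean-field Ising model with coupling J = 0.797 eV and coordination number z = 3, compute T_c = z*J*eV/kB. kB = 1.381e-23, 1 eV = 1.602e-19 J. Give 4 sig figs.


Step 1: z*J = 3*0.797 = 2.391 eV
Step 2: Convert to Joules: 2.391*1.602e-19 = 3.83e-19 J
Step 3: T_c = 3.83e-19 / 1.381e-23 = 2.774e+04 K

2.774e+04


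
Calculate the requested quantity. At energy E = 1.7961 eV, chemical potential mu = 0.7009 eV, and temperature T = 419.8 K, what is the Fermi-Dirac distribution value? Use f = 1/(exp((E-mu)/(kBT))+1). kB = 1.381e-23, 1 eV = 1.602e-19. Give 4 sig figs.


Step 1: (E - mu) = 1.7961 - 0.7009 = 1.095 eV
Step 2: Convert: (E-mu)*eV = 1.755e-19 J
Step 3: x = (E-mu)*eV/(kB*T) = 30.26
Step 4: f = 1/(exp(30.26)+1) = 7.19e-14

7.19e-14


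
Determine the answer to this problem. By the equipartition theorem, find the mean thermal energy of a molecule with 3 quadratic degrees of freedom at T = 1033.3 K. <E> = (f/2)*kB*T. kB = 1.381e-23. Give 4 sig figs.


Step 1: f/2 = 3/2 = 1.5
Step 2: kB*T = 1.381e-23 * 1033.3 = 1.427e-20
Step 3: <E> = 1.5 * 1.427e-20 = 2.14e-20 J

2.14e-20


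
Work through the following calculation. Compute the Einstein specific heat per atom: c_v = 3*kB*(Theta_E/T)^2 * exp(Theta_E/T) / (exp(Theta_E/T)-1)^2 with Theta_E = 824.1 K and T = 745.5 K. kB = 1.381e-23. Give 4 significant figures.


Step 1: x = Theta_E/T = 824.1/745.5 = 1.105
Step 2: x^2 = 1.222
Step 3: exp(x) = 3.021
Step 4: c_v = 3*1.381e-23*1.222*3.021/(3.021-1)^2 = 3.746e-23

3.746e-23


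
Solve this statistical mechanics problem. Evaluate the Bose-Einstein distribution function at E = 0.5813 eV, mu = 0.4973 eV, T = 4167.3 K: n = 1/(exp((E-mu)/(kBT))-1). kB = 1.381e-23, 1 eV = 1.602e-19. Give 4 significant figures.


Step 1: (E - mu) = 0.084 eV
Step 2: x = (E-mu)*eV/(kB*T) = 0.084*1.602e-19/(1.381e-23*4167.3) = 0.2338
Step 3: exp(x) = 1.263
Step 4: n = 1/(exp(x)-1) = 3.796

3.796


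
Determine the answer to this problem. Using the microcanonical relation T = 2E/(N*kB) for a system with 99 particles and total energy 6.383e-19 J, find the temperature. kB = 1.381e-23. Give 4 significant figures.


Step 1: Numerator = 2*E = 2*6.383e-19 = 1.277e-18 J
Step 2: Denominator = N*kB = 99*1.381e-23 = 1.367e-21
Step 3: T = 1.277e-18 / 1.367e-21 = 933.7 K

933.7


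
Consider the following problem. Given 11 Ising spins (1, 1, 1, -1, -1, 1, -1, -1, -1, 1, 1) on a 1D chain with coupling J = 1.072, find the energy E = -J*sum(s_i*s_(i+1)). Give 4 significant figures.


Step 1: Nearest-neighbor products: 1, 1, -1, 1, -1, -1, 1, 1, -1, 1
Step 2: Sum of products = 2
Step 3: E = -1.072 * 2 = -2.144

-2.144


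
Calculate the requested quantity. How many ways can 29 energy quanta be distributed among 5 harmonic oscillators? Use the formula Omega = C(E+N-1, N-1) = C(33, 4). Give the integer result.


Step 1: Use binomial coefficient C(33, 4)
Step 2: Numerator = 33! / 29!
Step 3: Denominator = 4!
Step 4: Omega = 40920

40920


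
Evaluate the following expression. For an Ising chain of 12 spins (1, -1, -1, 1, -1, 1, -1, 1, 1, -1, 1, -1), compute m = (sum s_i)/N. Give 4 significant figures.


Step 1: Count up spins (+1): 6, down spins (-1): 6
Step 2: Total magnetization M = 6 - 6 = 0
Step 3: m = M/N = 0/12 = 0

0


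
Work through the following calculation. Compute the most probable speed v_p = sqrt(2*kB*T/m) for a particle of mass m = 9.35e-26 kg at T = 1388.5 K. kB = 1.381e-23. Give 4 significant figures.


Step 1: Numerator = 2*kB*T = 2*1.381e-23*1388.5 = 3.835e-20
Step 2: Ratio = 3.835e-20 / 9.35e-26 = 4.102e+05
Step 3: v_p = sqrt(4.102e+05) = 640.4 m/s

640.4


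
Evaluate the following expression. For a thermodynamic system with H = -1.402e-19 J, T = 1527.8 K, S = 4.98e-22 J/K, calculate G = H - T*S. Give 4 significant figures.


Step 1: T*S = 1527.8 * 4.98e-22 = 7.608e-19 J
Step 2: G = H - T*S = -1.402e-19 - 7.608e-19
Step 3: G = -9.01e-19 J

-9.01e-19


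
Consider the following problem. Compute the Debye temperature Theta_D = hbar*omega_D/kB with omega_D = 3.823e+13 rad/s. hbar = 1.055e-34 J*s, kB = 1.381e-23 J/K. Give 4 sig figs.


Step 1: hbar*omega_D = 1.055e-34 * 3.823e+13 = 4.033e-21 J
Step 2: Theta_D = 4.033e-21 / 1.381e-23
Step 3: Theta_D = 292.1 K

292.1


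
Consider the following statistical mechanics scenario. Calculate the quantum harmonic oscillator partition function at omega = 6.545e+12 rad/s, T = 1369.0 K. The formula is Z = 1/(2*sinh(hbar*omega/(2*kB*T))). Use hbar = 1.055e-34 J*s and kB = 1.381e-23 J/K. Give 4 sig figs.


Step 1: Compute x = hbar*omega/(kB*T) = 1.055e-34*6.545e+12/(1.381e-23*1369.0) = 0.03652
Step 2: x/2 = 0.01826
Step 3: sinh(x/2) = 0.01826
Step 4: Z = 1/(2*0.01826) = 27.38

27.38


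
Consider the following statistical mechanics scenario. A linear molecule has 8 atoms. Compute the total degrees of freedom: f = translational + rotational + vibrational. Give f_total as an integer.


Step 1: Translational DOF = 3
Step 2: Rotational DOF (linear) = 2
Step 3: Vibrational DOF = 3*8 - 5 = 19
Step 4: Total = 3 + 2 + 19 = 24

24


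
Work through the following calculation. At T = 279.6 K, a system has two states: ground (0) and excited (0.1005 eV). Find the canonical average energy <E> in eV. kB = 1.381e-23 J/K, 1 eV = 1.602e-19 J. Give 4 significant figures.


Step 1: beta*E = 0.1005*1.602e-19/(1.381e-23*279.6) = 4.17
Step 2: exp(-beta*E) = 0.01546
Step 3: <E> = 0.1005*0.01546/(1+0.01546) = 0.00153 eV

0.00153


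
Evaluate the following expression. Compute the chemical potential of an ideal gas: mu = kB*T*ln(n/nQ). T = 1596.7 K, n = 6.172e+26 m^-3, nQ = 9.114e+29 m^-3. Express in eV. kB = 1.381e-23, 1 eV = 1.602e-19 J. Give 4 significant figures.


Step 1: n/nQ = 6.172e+26/9.114e+29 = 0.0006772
Step 2: ln(n/nQ) = -7.298
Step 3: mu = kB*T*ln(n/nQ) = 2.205e-20*-7.298 = -1.609e-19 J
Step 4: Convert to eV: -1.609e-19/1.602e-19 = -1.004 eV

-1.004


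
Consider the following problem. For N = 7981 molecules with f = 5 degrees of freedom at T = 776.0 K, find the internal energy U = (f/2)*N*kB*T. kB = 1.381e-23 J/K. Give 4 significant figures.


Step 1: f/2 = 5/2 = 2.5
Step 2: N*kB*T = 7981*1.381e-23*776.0 = 8.553e-17
Step 3: U = 2.5 * 8.553e-17 = 2.138e-16 J

2.138e-16


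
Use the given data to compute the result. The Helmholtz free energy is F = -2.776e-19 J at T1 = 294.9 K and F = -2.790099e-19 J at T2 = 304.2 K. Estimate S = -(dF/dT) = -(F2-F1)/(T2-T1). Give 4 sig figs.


Step 1: dF = F2 - F1 = -2.790099e-19 - (-2.776e-19) = -1.4099e-21 J
Step 2: dT = T2 - T1 = 304.2 - 294.9 = 9.3 K
Step 3: S = -dF/dT = -(-1.4099e-21)/9.3 = 1.516e-22 J/K

1.516e-22


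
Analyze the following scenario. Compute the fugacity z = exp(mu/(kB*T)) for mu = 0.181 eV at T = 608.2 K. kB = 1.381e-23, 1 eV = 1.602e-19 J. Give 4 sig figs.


Step 1: Convert mu to Joules: 0.181*1.602e-19 = 2.9e-20 J
Step 2: kB*T = 1.381e-23*608.2 = 8.399e-21 J
Step 3: mu/(kB*T) = 3.452
Step 4: z = exp(3.452) = 31.57

31.57


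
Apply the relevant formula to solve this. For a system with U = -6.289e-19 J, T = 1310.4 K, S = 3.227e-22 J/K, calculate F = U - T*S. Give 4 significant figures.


Step 1: T*S = 1310.4 * 3.227e-22 = 4.229e-19 J
Step 2: F = U - T*S = -6.289e-19 - 4.229e-19
Step 3: F = -1.052e-18 J

-1.052e-18


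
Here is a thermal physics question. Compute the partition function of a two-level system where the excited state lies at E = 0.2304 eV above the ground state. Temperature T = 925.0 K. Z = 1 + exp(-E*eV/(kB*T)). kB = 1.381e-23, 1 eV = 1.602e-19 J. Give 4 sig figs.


Step 1: Compute beta*E = E*eV/(kB*T) = 0.2304*1.602e-19/(1.381e-23*925.0) = 2.889
Step 2: exp(-beta*E) = exp(-2.889) = 0.05561
Step 3: Z = 1 + 0.05561 = 1.056

1.056


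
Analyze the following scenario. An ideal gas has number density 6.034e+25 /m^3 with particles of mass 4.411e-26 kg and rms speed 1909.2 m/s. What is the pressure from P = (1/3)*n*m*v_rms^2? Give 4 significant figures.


Step 1: v_rms^2 = 1909.2^2 = 3.645e+06
Step 2: n*m = 6.034e+25*4.411e-26 = 2.662
Step 3: P = (1/3)*2.662*3.645e+06 = 3.234e+06 Pa

3.234e+06


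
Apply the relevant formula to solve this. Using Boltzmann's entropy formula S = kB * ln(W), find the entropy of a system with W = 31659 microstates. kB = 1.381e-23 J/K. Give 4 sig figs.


Step 1: ln(W) = ln(31659) = 10.36
Step 2: S = kB * ln(W) = 1.381e-23 * 10.36
Step 3: S = 1.431e-22 J/K

1.431e-22


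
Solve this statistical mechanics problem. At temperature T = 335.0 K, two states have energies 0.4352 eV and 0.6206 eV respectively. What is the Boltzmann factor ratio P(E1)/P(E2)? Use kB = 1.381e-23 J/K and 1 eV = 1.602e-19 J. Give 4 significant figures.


Step 1: Compute energy difference dE = E1 - E2 = 0.4352 - 0.6206 = -0.1854 eV
Step 2: Convert to Joules: dE_J = -0.1854 * 1.602e-19 = -2.97e-20 J
Step 3: Compute exponent = -dE_J / (kB * T) = -(-2.97e-20) / (1.381e-23 * 335.0) = 6.42
Step 4: P(E1)/P(E2) = exp(6.42) = 614

614


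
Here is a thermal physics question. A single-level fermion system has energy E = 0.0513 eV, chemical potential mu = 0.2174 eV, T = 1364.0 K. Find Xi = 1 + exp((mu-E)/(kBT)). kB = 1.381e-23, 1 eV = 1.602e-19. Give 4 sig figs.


Step 1: (mu - E) = 0.2174 - 0.0513 = 0.1661 eV
Step 2: x = (mu-E)*eV/(kB*T) = 0.1661*1.602e-19/(1.381e-23*1364.0) = 1.413
Step 3: exp(x) = 4.107
Step 4: Xi = 1 + 4.107 = 5.107

5.107


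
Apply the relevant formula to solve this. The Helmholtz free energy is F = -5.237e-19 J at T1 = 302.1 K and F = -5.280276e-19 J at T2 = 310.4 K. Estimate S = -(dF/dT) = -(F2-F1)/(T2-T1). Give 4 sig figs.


Step 1: dF = F2 - F1 = -5.280276e-19 - (-5.237e-19) = -4.3276e-21 J
Step 2: dT = T2 - T1 = 310.4 - 302.1 = 8.3 K
Step 3: S = -dF/dT = -(-4.3276e-21)/8.3 = 5.214e-22 J/K

5.214e-22


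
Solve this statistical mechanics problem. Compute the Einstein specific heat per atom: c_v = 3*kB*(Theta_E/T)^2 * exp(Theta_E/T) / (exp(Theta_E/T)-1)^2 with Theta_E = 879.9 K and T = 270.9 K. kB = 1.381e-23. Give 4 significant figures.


Step 1: x = Theta_E/T = 879.9/270.9 = 3.248
Step 2: x^2 = 10.55
Step 3: exp(x) = 25.74
Step 4: c_v = 3*1.381e-23*10.55*25.74/(25.74-1)^2 = 1.838e-23

1.838e-23


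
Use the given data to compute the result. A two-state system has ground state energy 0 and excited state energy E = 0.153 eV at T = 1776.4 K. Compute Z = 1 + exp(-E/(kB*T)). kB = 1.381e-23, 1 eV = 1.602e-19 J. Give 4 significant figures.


Step 1: Compute beta*E = E*eV/(kB*T) = 0.153*1.602e-19/(1.381e-23*1776.4) = 0.9991
Step 2: exp(-beta*E) = exp(-0.9991) = 0.3682
Step 3: Z = 1 + 0.3682 = 1.368

1.368


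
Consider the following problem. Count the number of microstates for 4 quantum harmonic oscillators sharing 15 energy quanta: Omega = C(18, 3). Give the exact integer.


Step 1: Use binomial coefficient C(18, 3)
Step 2: Numerator = 18! / 15!
Step 3: Denominator = 3!
Step 4: Omega = 816

816


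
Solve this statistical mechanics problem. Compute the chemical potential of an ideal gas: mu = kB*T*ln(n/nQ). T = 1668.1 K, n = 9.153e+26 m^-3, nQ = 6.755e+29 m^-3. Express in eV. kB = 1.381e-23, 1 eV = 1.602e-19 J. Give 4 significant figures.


Step 1: n/nQ = 9.153e+26/6.755e+29 = 0.001355
Step 2: ln(n/nQ) = -6.604
Step 3: mu = kB*T*ln(n/nQ) = 2.304e-20*-6.604 = -1.521e-19 J
Step 4: Convert to eV: -1.521e-19/1.602e-19 = -0.9496 eV

-0.9496


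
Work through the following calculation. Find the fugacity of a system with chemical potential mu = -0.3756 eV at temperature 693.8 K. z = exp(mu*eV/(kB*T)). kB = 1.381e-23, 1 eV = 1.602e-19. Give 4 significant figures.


Step 1: Convert mu to Joules: -0.3756*1.602e-19 = -6.017e-20 J
Step 2: kB*T = 1.381e-23*693.8 = 9.581e-21 J
Step 3: mu/(kB*T) = -6.28
Step 4: z = exp(-6.28) = 0.001873

0.001873


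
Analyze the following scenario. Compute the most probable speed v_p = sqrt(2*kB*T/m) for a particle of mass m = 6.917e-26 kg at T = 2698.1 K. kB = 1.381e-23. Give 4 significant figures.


Step 1: Numerator = 2*kB*T = 2*1.381e-23*2698.1 = 7.452e-20
Step 2: Ratio = 7.452e-20 / 6.917e-26 = 1.077e+06
Step 3: v_p = sqrt(1.077e+06) = 1038 m/s

1038


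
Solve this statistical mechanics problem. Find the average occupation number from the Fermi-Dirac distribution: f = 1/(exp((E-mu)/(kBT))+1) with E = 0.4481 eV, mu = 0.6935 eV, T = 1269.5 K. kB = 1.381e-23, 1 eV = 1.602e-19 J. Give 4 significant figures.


Step 1: (E - mu) = 0.4481 - 0.6935 = -0.2454 eV
Step 2: Convert: (E-mu)*eV = -3.931e-20 J
Step 3: x = (E-mu)*eV/(kB*T) = -2.242
Step 4: f = 1/(exp(-2.242)+1) = 0.904

0.904


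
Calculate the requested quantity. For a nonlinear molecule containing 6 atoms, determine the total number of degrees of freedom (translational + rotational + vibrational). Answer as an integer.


Step 1: Translational DOF = 3
Step 2: Rotational DOF (nonlinear) = 3
Step 3: Vibrational DOF = 3*6 - 6 = 12
Step 4: Total = 3 + 3 + 12 = 18

18


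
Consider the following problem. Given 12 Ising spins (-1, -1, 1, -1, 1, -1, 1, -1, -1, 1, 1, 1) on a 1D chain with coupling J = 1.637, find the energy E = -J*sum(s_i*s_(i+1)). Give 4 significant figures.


Step 1: Nearest-neighbor products: 1, -1, -1, -1, -1, -1, -1, 1, -1, 1, 1
Step 2: Sum of products = -3
Step 3: E = -1.637 * -3 = 4.911

4.911


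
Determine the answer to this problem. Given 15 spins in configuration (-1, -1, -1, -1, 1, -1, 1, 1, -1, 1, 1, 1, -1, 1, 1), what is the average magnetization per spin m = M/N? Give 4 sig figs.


Step 1: Count up spins (+1): 8, down spins (-1): 7
Step 2: Total magnetization M = 8 - 7 = 1
Step 3: m = M/N = 1/15 = 0.06667

0.06667


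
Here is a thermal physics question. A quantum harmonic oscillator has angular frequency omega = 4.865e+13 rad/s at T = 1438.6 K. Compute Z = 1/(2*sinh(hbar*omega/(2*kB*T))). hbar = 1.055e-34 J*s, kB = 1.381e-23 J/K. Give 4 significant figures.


Step 1: Compute x = hbar*omega/(kB*T) = 1.055e-34*4.865e+13/(1.381e-23*1438.6) = 0.2583
Step 2: x/2 = 0.1292
Step 3: sinh(x/2) = 0.1295
Step 4: Z = 1/(2*0.1295) = 3.86

3.86


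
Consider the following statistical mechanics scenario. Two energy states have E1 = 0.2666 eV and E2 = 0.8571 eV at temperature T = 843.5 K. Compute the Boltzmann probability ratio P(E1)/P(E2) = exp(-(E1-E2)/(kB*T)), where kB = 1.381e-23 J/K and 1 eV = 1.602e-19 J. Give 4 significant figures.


Step 1: Compute energy difference dE = E1 - E2 = 0.2666 - 0.8571 = -0.5905 eV
Step 2: Convert to Joules: dE_J = -0.5905 * 1.602e-19 = -9.46e-20 J
Step 3: Compute exponent = -dE_J / (kB * T) = -(-9.46e-20) / (1.381e-23 * 843.5) = 8.121
Step 4: P(E1)/P(E2) = exp(8.121) = 3364

3364


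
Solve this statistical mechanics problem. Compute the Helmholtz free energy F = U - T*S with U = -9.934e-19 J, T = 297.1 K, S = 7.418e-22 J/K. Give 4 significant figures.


Step 1: T*S = 297.1 * 7.418e-22 = 2.204e-19 J
Step 2: F = U - T*S = -9.934e-19 - 2.204e-19
Step 3: F = -1.214e-18 J

-1.214e-18


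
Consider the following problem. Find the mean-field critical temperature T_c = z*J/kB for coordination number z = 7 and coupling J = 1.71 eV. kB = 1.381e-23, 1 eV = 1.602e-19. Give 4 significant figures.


Step 1: z*J = 7*1.71 = 11.97 eV
Step 2: Convert to Joules: 11.97*1.602e-19 = 1.918e-18 J
Step 3: T_c = 1.918e-18 / 1.381e-23 = 1.389e+05 K

1.389e+05


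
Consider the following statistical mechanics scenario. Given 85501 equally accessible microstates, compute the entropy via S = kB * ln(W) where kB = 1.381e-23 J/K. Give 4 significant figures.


Step 1: ln(W) = ln(85501) = 11.36
Step 2: S = kB * ln(W) = 1.381e-23 * 11.36
Step 3: S = 1.568e-22 J/K

1.568e-22


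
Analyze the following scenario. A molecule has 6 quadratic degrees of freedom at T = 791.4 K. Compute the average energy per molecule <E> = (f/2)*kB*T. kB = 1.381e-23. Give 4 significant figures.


Step 1: f/2 = 6/2 = 3
Step 2: kB*T = 1.381e-23 * 791.4 = 1.093e-20
Step 3: <E> = 3 * 1.093e-20 = 3.279e-20 J

3.279e-20


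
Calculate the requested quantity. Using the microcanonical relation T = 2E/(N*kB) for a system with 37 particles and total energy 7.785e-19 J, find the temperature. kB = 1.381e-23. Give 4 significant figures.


Step 1: Numerator = 2*E = 2*7.785e-19 = 1.557e-18 J
Step 2: Denominator = N*kB = 37*1.381e-23 = 5.11e-22
Step 3: T = 1.557e-18 / 5.11e-22 = 3047 K

3047


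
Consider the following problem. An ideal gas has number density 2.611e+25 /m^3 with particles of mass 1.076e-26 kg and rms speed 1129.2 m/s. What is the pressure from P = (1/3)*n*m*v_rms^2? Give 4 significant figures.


Step 1: v_rms^2 = 1129.2^2 = 1.275e+06
Step 2: n*m = 2.611e+25*1.076e-26 = 0.2809
Step 3: P = (1/3)*0.2809*1.275e+06 = 1.194e+05 Pa

1.194e+05


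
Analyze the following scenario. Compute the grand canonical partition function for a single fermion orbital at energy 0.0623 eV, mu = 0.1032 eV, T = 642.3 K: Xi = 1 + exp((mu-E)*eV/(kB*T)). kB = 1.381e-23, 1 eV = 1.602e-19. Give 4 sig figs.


Step 1: (mu - E) = 0.1032 - 0.0623 = 0.0409 eV
Step 2: x = (mu-E)*eV/(kB*T) = 0.0409*1.602e-19/(1.381e-23*642.3) = 0.7387
Step 3: exp(x) = 2.093
Step 4: Xi = 1 + 2.093 = 3.093

3.093


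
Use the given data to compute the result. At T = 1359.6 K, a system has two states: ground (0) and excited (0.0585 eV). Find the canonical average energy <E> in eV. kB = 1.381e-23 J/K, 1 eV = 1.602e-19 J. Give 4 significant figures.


Step 1: beta*E = 0.0585*1.602e-19/(1.381e-23*1359.6) = 0.4991
Step 2: exp(-beta*E) = 0.6071
Step 3: <E> = 0.0585*0.6071/(1+0.6071) = 0.0221 eV

0.0221


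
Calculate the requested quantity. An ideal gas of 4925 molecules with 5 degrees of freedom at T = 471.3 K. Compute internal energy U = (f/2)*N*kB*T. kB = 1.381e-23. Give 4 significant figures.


Step 1: f/2 = 5/2 = 2.5
Step 2: N*kB*T = 4925*1.381e-23*471.3 = 3.206e-17
Step 3: U = 2.5 * 3.206e-17 = 8.014e-17 J

8.014e-17


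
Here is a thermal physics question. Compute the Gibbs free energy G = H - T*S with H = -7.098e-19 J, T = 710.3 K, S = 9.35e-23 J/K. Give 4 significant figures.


Step 1: T*S = 710.3 * 9.35e-23 = 6.641e-20 J
Step 2: G = H - T*S = -7.098e-19 - 6.641e-20
Step 3: G = -7.762e-19 J

-7.762e-19


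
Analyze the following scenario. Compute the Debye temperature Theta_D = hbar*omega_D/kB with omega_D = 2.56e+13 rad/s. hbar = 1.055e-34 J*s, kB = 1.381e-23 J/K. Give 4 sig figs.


Step 1: hbar*omega_D = 1.055e-34 * 2.56e+13 = 2.701e-21 J
Step 2: Theta_D = 2.701e-21 / 1.381e-23
Step 3: Theta_D = 195.6 K

195.6


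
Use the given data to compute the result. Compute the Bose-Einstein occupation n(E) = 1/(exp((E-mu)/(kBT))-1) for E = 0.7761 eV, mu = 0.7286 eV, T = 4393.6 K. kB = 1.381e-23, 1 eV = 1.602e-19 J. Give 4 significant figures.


Step 1: (E - mu) = 0.0475 eV
Step 2: x = (E-mu)*eV/(kB*T) = 0.0475*1.602e-19/(1.381e-23*4393.6) = 0.1254
Step 3: exp(x) = 1.134
Step 4: n = 1/(exp(x)-1) = 7.484

7.484


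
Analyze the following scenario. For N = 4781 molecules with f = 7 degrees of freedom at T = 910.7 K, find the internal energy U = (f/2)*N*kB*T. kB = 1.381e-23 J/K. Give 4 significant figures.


Step 1: f/2 = 7/2 = 3.5
Step 2: N*kB*T = 4781*1.381e-23*910.7 = 6.013e-17
Step 3: U = 3.5 * 6.013e-17 = 2.105e-16 J

2.105e-16


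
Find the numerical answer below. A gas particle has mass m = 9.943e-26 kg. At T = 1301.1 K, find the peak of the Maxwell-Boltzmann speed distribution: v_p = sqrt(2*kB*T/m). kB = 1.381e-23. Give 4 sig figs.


Step 1: Numerator = 2*kB*T = 2*1.381e-23*1301.1 = 3.594e-20
Step 2: Ratio = 3.594e-20 / 9.943e-26 = 3.614e+05
Step 3: v_p = sqrt(3.614e+05) = 601.2 m/s

601.2


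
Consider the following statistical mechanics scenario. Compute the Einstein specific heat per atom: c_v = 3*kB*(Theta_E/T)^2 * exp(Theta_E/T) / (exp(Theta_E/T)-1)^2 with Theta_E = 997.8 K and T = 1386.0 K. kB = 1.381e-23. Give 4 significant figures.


Step 1: x = Theta_E/T = 997.8/1386.0 = 0.7199
Step 2: x^2 = 0.5183
Step 3: exp(x) = 2.054
Step 4: c_v = 3*1.381e-23*0.5183*2.054/(2.054-1)^2 = 3.969e-23

3.969e-23


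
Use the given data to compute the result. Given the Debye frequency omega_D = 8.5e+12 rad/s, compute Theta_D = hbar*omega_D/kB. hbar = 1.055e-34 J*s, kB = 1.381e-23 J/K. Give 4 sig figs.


Step 1: hbar*omega_D = 1.055e-34 * 8.5e+12 = 8.967e-22 J
Step 2: Theta_D = 8.967e-22 / 1.381e-23
Step 3: Theta_D = 64.93 K

64.93


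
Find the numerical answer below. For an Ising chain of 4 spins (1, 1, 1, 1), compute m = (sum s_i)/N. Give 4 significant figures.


Step 1: Count up spins (+1): 4, down spins (-1): 0
Step 2: Total magnetization M = 4 - 0 = 4
Step 3: m = M/N = 4/4 = 1

1


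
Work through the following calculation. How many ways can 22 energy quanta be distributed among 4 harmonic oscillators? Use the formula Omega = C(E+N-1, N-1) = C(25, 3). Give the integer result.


Step 1: Use binomial coefficient C(25, 3)
Step 2: Numerator = 25! / 22!
Step 3: Denominator = 3!
Step 4: Omega = 2300

2300


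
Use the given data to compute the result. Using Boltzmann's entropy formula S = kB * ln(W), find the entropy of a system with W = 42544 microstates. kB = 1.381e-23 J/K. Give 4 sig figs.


Step 1: ln(W) = ln(42544) = 10.66
Step 2: S = kB * ln(W) = 1.381e-23 * 10.66
Step 3: S = 1.472e-22 J/K

1.472e-22


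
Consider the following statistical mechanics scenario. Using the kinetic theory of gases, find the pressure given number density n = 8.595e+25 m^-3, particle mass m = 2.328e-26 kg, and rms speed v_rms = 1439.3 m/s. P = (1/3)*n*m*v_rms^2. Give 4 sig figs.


Step 1: v_rms^2 = 1439.3^2 = 2.072e+06
Step 2: n*m = 8.595e+25*2.328e-26 = 2.001
Step 3: P = (1/3)*2.001*2.072e+06 = 1.382e+06 Pa

1.382e+06


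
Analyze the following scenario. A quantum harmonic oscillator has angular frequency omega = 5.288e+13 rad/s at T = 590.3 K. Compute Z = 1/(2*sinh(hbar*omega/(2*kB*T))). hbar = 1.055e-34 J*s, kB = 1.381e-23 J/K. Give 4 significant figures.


Step 1: Compute x = hbar*omega/(kB*T) = 1.055e-34*5.288e+13/(1.381e-23*590.3) = 0.6843
Step 2: x/2 = 0.3422
Step 3: sinh(x/2) = 0.3489
Step 4: Z = 1/(2*0.3489) = 1.433

1.433


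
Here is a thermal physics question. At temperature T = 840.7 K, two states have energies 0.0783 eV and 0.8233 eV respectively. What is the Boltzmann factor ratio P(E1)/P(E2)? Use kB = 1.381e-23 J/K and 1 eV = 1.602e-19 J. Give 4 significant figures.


Step 1: Compute energy difference dE = E1 - E2 = 0.0783 - 0.8233 = -0.745 eV
Step 2: Convert to Joules: dE_J = -0.745 * 1.602e-19 = -1.193e-19 J
Step 3: Compute exponent = -dE_J / (kB * T) = -(-1.193e-19) / (1.381e-23 * 840.7) = 10.28
Step 4: P(E1)/P(E2) = exp(10.28) = 2.914e+04

2.914e+04


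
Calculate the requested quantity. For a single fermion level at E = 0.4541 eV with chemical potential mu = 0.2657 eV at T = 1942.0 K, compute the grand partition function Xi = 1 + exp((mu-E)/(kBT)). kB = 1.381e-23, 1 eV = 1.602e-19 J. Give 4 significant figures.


Step 1: (mu - E) = 0.2657 - 0.4541 = -0.1884 eV
Step 2: x = (mu-E)*eV/(kB*T) = -0.1884*1.602e-19/(1.381e-23*1942.0) = -1.125
Step 3: exp(x) = 0.3245
Step 4: Xi = 1 + 0.3245 = 1.325

1.325


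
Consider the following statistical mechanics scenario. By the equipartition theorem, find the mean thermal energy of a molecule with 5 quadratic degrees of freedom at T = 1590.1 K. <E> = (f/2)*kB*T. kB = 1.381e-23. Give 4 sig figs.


Step 1: f/2 = 5/2 = 2.5
Step 2: kB*T = 1.381e-23 * 1590.1 = 2.196e-20
Step 3: <E> = 2.5 * 2.196e-20 = 5.49e-20 J

5.49e-20


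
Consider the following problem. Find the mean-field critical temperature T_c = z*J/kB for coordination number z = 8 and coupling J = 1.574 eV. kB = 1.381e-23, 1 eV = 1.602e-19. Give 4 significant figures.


Step 1: z*J = 8*1.574 = 12.59 eV
Step 2: Convert to Joules: 12.59*1.602e-19 = 2.017e-18 J
Step 3: T_c = 2.017e-18 / 1.381e-23 = 1.461e+05 K

1.461e+05


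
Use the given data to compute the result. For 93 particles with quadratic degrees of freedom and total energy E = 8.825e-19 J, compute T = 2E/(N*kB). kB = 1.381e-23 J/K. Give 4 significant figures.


Step 1: Numerator = 2*E = 2*8.825e-19 = 1.765e-18 J
Step 2: Denominator = N*kB = 93*1.381e-23 = 1.284e-21
Step 3: T = 1.765e-18 / 1.284e-21 = 1374 K

1374


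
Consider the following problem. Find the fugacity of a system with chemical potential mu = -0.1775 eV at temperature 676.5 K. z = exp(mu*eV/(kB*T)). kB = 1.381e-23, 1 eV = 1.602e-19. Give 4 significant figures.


Step 1: Convert mu to Joules: -0.1775*1.602e-19 = -2.844e-20 J
Step 2: kB*T = 1.381e-23*676.5 = 9.342e-21 J
Step 3: mu/(kB*T) = -3.044
Step 4: z = exp(-3.044) = 0.04766

0.04766


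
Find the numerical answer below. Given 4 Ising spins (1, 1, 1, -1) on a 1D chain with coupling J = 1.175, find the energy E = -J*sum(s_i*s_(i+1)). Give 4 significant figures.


Step 1: Nearest-neighbor products: 1, 1, -1
Step 2: Sum of products = 1
Step 3: E = -1.175 * 1 = -1.175

-1.175


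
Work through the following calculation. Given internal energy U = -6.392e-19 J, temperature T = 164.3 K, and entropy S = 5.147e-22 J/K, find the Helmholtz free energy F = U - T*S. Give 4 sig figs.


Step 1: T*S = 164.3 * 5.147e-22 = 8.457e-20 J
Step 2: F = U - T*S = -6.392e-19 - 8.457e-20
Step 3: F = -7.238e-19 J

-7.238e-19


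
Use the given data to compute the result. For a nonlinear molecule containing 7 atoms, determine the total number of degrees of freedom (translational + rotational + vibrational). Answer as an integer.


Step 1: Translational DOF = 3
Step 2: Rotational DOF (nonlinear) = 3
Step 3: Vibrational DOF = 3*7 - 6 = 15
Step 4: Total = 3 + 3 + 15 = 21

21


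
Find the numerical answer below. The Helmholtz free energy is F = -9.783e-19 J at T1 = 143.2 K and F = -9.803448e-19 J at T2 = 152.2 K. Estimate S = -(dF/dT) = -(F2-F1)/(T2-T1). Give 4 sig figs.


Step 1: dF = F2 - F1 = -9.803448e-19 - (-9.783e-19) = -2.0448e-21 J
Step 2: dT = T2 - T1 = 152.2 - 143.2 = 9 K
Step 3: S = -dF/dT = -(-2.0448e-21)/9 = 2.272e-22 J/K

2.272e-22


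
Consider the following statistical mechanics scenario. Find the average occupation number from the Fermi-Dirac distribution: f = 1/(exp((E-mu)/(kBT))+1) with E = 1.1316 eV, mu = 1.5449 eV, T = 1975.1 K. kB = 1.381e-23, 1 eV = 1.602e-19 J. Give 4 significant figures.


Step 1: (E - mu) = 1.1316 - 1.5449 = -0.4133 eV
Step 2: Convert: (E-mu)*eV = -6.621e-20 J
Step 3: x = (E-mu)*eV/(kB*T) = -2.427
Step 4: f = 1/(exp(-2.427)+1) = 0.9189

0.9189


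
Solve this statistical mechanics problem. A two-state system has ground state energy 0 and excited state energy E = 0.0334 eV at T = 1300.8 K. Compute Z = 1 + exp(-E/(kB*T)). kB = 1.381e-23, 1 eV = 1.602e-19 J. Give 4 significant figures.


Step 1: Compute beta*E = E*eV/(kB*T) = 0.0334*1.602e-19/(1.381e-23*1300.8) = 0.2979
Step 2: exp(-beta*E) = exp(-0.2979) = 0.7424
Step 3: Z = 1 + 0.7424 = 1.742

1.742


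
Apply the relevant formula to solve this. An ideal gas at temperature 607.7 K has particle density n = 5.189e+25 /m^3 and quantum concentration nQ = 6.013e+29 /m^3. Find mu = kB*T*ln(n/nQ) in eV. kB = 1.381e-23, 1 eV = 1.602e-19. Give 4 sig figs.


Step 1: n/nQ = 5.189e+25/6.013e+29 = 8.63e-05
Step 2: ln(n/nQ) = -9.358
Step 3: mu = kB*T*ln(n/nQ) = 8.392e-21*-9.358 = -7.853e-20 J
Step 4: Convert to eV: -7.853e-20/1.602e-19 = -0.4902 eV

-0.4902


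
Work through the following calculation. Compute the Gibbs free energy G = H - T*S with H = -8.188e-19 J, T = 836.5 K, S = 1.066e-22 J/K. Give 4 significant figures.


Step 1: T*S = 836.5 * 1.066e-22 = 8.917e-20 J
Step 2: G = H - T*S = -8.188e-19 - 8.917e-20
Step 3: G = -9.08e-19 J

-9.08e-19


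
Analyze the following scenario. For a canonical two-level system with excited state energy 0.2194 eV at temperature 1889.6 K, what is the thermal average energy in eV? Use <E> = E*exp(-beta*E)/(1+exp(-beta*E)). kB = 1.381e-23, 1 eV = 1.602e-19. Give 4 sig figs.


Step 1: beta*E = 0.2194*1.602e-19/(1.381e-23*1889.6) = 1.347
Step 2: exp(-beta*E) = 0.26
Step 3: <E> = 0.2194*0.26/(1+0.26) = 0.04528 eV

0.04528


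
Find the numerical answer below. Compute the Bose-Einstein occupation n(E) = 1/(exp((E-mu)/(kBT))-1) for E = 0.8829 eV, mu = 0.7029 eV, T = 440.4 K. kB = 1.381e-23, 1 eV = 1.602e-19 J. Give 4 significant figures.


Step 1: (E - mu) = 0.18 eV
Step 2: x = (E-mu)*eV/(kB*T) = 0.18*1.602e-19/(1.381e-23*440.4) = 4.741
Step 3: exp(x) = 114.6
Step 4: n = 1/(exp(x)-1) = 0.008804

0.008804


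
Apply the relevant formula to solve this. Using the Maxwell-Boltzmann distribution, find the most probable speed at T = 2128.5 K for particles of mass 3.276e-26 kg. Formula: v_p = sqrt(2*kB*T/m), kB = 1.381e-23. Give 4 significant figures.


Step 1: Numerator = 2*kB*T = 2*1.381e-23*2128.5 = 5.879e-20
Step 2: Ratio = 5.879e-20 / 3.276e-26 = 1.795e+06
Step 3: v_p = sqrt(1.795e+06) = 1340 m/s

1340


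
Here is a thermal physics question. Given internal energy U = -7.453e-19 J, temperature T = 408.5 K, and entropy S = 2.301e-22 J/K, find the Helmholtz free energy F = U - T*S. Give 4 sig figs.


Step 1: T*S = 408.5 * 2.301e-22 = 9.4e-20 J
Step 2: F = U - T*S = -7.453e-19 - 9.4e-20
Step 3: F = -8.393e-19 J

-8.393e-19


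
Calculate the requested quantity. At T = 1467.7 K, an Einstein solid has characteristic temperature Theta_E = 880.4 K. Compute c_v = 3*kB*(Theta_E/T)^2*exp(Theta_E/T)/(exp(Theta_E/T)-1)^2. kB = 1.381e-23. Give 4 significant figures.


Step 1: x = Theta_E/T = 880.4/1467.7 = 0.5999
Step 2: x^2 = 0.3598
Step 3: exp(x) = 1.822
Step 4: c_v = 3*1.381e-23*0.3598*1.822/(1.822-1)^2 = 4.021e-23

4.021e-23


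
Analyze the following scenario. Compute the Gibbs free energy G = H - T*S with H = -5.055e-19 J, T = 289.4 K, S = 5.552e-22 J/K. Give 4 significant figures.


Step 1: T*S = 289.4 * 5.552e-22 = 1.607e-19 J
Step 2: G = H - T*S = -5.055e-19 - 1.607e-19
Step 3: G = -6.662e-19 J

-6.662e-19


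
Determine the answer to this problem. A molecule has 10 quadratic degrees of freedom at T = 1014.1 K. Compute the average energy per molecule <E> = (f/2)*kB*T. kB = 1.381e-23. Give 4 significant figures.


Step 1: f/2 = 10/2 = 5
Step 2: kB*T = 1.381e-23 * 1014.1 = 1.4e-20
Step 3: <E> = 5 * 1.4e-20 = 7.002e-20 J

7.002e-20


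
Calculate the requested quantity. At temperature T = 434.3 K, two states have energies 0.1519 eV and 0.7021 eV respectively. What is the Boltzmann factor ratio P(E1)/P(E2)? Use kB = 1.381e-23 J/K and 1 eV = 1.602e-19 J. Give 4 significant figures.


Step 1: Compute energy difference dE = E1 - E2 = 0.1519 - 0.7021 = -0.5502 eV
Step 2: Convert to Joules: dE_J = -0.5502 * 1.602e-19 = -8.814e-20 J
Step 3: Compute exponent = -dE_J / (kB * T) = -(-8.814e-20) / (1.381e-23 * 434.3) = 14.7
Step 4: P(E1)/P(E2) = exp(14.7) = 2.412e+06

2.412e+06
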